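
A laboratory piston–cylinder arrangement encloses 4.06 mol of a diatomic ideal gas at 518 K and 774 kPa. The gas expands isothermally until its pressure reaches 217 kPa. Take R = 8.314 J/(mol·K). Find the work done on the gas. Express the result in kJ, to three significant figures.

Isothermal process: W = nRT ln(V₂/V₁) = nRT ln(P₁/P₂).
W = (4.06)(8.314)(518) × ln(774/217)
  = 17485 × ln(3.567) = 17485 × 1.272
W_by_gas = 22235 J; work on gas = −W_by = -22235 J.

W ≈ -22.2 kJ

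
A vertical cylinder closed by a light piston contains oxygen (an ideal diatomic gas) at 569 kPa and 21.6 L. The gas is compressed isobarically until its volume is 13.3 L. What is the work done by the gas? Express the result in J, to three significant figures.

Isobaric: W = P ΔV.
W = (569 kPa)(13.3 − 21.6 L) = (569)(-8.3) = -4723 J.

W ≈ -4720 J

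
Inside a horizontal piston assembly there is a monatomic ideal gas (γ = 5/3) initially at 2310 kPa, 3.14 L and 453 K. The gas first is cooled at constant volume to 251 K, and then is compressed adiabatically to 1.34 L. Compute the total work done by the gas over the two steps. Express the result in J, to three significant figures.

W_total ≈ -4610 J

Step 1 (isochoric): W = 0 (constant volume).
After step 1: P = 1280 kPa (V unchanged).
Step 2 (adiabatic): W = (P₁V₁ − P₂V₂)/(γ−1) = (4019 − 7090)/0.667 = -4607 J.
W_total = 0 − 4607 = -4607 J.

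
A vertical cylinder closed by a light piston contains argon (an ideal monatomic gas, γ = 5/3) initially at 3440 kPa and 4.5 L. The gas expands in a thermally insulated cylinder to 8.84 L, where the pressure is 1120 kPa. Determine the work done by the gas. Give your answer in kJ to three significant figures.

Adiabatic: W = (P₁V₁ − P₂V₂)/(γ − 1) with γ = 5/3.
P₁V₁ = 15480 J, P₂V₂ = 9901 J.
W = (15480 − 9901) / 0.6667 = 8369 J.

W ≈ 8.37 kJ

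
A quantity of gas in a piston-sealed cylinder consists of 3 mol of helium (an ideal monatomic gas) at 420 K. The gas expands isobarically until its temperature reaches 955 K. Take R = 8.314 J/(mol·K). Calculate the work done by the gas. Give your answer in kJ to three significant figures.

Isobaric: W = P ΔV = nR ΔT.
W = (3)(8.314)(955 − 420) = 13344 J.

W ≈ 13.3 kJ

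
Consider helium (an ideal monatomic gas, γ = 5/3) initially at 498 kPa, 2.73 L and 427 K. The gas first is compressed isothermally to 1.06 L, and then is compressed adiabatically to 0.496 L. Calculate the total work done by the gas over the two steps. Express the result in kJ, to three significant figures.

Step 1 (isothermal): W = P₁V₁ ln(V₂/V₁) = (1360) ln(1.06/2.73) = -1286 J.
After step 1: P = 1283 kPa, V = 1.06 L, T = 427 K.
Step 2 (adiabatic): W = (P₁V₁ − P₂V₂)/(γ−1) = (1360 − 2256)/0.667 = -1344 J.
W_total = -1286 − 1344 = -2630 J.

W_total ≈ -2.63 kJ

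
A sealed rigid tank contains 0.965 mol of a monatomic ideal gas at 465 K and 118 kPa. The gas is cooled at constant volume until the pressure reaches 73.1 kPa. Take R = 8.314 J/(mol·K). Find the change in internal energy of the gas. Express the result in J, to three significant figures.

ΔU ≈ -2130 J

Constant volume ⇒ W = 0, so Q = ΔU = nCᵥΔT with Cᵥ = 3R/2 = 12.47 J/(mol·K).
At constant V, T₂/T₁ = P₂/P₁ ⇒ ΔT = T₁(P₂/P₁ − 1) = 465·(73.1/118 − 1) = -176.9 K.
ΔU = (0.965)(12.47)(-176.9) = -2129 J.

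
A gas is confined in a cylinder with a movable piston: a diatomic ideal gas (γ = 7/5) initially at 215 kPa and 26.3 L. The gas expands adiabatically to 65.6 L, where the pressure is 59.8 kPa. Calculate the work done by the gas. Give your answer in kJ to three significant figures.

Adiabatic: W = (P₁V₁ − P₂V₂)/(γ − 1) with γ = 7/5.
P₁V₁ = 5654 J, P₂V₂ = 3923 J.
W = (5654 − 3923) / 0.4 = 4329 J.

W ≈ 4.33 kJ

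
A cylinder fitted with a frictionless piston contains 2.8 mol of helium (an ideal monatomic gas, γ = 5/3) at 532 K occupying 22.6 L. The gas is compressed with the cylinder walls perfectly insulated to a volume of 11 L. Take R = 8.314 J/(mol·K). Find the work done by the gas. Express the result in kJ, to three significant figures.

Adiabatic: TV^(γ−1) = const with γ = 5/3.
T₂ = T₁ (V₁/V₂)^(γ−1) = 532 × (22.6/11)^0.667 = 532 × 1.616 = 859.8 K.
W_by = nCᵥ(T₁ − T₂) = (2.8)(12.47)(532 − 859.8) = -11446 J.

W ≈ -11.4 kJ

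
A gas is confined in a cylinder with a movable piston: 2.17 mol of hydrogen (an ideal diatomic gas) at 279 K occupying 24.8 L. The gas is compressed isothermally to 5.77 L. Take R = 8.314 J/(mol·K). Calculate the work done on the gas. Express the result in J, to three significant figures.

Isothermal: W = nRT ln(V₂/V₁).
W = (2.17)(8.314)(279) × ln(5.77/24.8)
  = 5034 × -1.458
W_by_gas = -7340 J; work on gas = −W_by = 7340 J.

W ≈ 7340 J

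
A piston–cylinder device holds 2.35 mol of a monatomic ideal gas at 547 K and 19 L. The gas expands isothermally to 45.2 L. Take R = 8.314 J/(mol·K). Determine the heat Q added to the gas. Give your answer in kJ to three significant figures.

Q ≈ 9.26 kJ

Isothermal ⇒ ΔU = 0, so Q = W = nRT ln(V₂/V₁).
Q = (2.35)(8.314)(547) ln(45.2/19) = 10687 × 0.8667 = 9262 J.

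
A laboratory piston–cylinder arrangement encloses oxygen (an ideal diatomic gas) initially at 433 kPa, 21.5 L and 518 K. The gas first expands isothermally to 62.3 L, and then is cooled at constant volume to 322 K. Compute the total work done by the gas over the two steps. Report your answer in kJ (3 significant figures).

W_total ≈ 9.90 kJ

Step 1 (isothermal): W = P₁V₁ ln(V₂/V₁) = (9310) ln(62.3/21.5) = 9904 J.
Step 2 (isochoric): W = 0 (constant volume).
W_total = 9904 + 0 = 9904 J.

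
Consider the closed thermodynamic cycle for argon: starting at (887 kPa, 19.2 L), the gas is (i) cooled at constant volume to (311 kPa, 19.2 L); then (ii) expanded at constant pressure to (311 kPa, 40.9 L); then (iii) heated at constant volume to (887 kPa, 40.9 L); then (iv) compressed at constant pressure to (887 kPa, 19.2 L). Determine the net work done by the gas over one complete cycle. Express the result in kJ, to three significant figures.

W_net ≈ -12.5 kJ

Constant-volume legs do no work.
W(ii) = (311)(40.9 − 19.2) = 6749 J; W(iv) = (887)(19.2 − 40.9) = -19248 J.
W_net = 6749 − 19248 = -12499 J (the counter-clockwise enclosed area).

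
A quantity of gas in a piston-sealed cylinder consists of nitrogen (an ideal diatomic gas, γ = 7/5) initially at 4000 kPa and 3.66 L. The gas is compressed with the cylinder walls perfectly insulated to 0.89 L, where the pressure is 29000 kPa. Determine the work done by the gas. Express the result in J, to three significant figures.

W ≈ -27900 J

Adiabatic: W = (P₁V₁ − P₂V₂)/(γ − 1) with γ = 7/5.
P₁V₁ = 14640 J, P₂V₂ = 25810 J.
W = (14640 − 25810) / 0.4 = -27925 J.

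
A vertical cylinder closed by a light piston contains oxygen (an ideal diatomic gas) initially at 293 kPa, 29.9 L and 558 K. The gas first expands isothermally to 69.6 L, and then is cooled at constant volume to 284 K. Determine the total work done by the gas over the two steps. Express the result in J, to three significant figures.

Step 1 (isothermal): W = P₁V₁ ln(V₂/V₁) = (8761) ln(69.6/29.9) = 7402 J.
Step 2 (isochoric): W = 0 (constant volume).
W_total = 7402 + 0 = 7402 J.

W_total ≈ 7400 J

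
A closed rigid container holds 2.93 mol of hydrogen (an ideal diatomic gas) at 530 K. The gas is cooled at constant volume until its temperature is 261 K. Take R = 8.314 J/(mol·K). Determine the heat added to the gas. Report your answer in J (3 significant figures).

Q ≈ -16400 J

Constant volume ⇒ W = 0, so Q = ΔU = nCᵥΔT with Cᵥ = 5R/2 = 20.79 J/(mol·K).
ΔU = (2.93)(20.79)(261 − 530) = -16382 J.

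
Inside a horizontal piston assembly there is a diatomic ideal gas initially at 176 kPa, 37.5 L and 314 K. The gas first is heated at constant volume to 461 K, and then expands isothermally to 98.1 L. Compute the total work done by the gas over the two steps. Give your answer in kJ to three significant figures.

Step 1 (isochoric): W = 0 (constant volume).
After step 1: P = 258.4 kPa (V unchanged).
Step 2 (isothermal): W = P₁V₁ ln(V₂/V₁) = (9690) ln(98.1/37.5) = 9318 J.
W_total = 0 + 9318 = 9318 J.

W_total ≈ 9.32 kJ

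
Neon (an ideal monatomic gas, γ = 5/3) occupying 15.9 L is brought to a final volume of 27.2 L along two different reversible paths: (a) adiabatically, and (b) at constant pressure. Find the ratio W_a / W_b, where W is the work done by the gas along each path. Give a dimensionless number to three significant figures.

W_a / W_b ≈ 0.635

Path (a) adiabatic: W = P₁V₁(1 − (V₁/V₂)^(γ−1))/(γ−1) → W_a/(P₁V₁) = 0.4513.
Path (b) isobaric: W = P₁(V₂ − V₁) → W_b/(P₁V₁) = 0.7107.
W_a / W_b = 0.4513 / 0.7107 = 0.635.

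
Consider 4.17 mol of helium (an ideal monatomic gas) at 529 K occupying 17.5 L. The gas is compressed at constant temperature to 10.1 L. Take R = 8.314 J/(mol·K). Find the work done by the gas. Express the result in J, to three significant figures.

Isothermal: W = nRT ln(V₂/V₁).
W = (4.17)(8.314)(529) × ln(10.1/17.5)
  = 18340 × -0.5497
W_by_gas = -10081 J.

W ≈ -10100 J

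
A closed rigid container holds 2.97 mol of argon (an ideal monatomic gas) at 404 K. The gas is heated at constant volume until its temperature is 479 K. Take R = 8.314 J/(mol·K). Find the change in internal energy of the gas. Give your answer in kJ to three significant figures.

ΔU ≈ 2.78 kJ

Constant volume ⇒ W = 0, so Q = ΔU = nCᵥΔT with Cᵥ = 3R/2 = 12.47 J/(mol·K).
ΔU = (2.97)(12.47)(479 − 404) = 2778 J.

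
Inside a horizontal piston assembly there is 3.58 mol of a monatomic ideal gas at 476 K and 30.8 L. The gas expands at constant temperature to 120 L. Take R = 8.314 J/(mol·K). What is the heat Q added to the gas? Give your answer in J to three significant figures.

Isothermal ⇒ ΔU = 0, so Q = W = nRT ln(V₂/V₁).
Q = (3.58)(8.314)(476) ln(120/30.8) = 14168 × 1.36 = 19268 J.

Q ≈ 19300 J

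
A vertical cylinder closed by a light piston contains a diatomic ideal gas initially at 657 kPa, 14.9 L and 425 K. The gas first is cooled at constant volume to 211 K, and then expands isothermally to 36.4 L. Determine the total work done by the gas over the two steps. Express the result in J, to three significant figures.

Step 1 (isochoric): W = 0 (constant volume).
After step 1: P = 326.2 kPa (V unchanged).
Step 2 (isothermal): W = P₁V₁ ln(V₂/V₁) = (4860) ln(36.4/14.9) = 4341 J.
W_total = 0 + 4341 = 4341 J.

W_total ≈ 4340 J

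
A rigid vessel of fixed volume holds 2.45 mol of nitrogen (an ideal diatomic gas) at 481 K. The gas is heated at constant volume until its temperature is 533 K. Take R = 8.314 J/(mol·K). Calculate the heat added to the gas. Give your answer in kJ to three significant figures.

Q ≈ 2.65 kJ

Constant volume ⇒ W = 0, so Q = ΔU = nCᵥΔT with Cᵥ = 5R/2 = 20.79 J/(mol·K).
ΔU = (2.45)(20.79)(533 − 481) = 2648 J.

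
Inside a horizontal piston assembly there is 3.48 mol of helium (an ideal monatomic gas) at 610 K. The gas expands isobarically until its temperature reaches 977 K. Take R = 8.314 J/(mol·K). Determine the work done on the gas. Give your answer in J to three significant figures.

Isobaric: W = P ΔV = nR ΔT.
W = (3.48)(8.314)(977 − 610) = 10618 J.
Work on gas = −W_by = -10618 J.

W ≈ -10600 J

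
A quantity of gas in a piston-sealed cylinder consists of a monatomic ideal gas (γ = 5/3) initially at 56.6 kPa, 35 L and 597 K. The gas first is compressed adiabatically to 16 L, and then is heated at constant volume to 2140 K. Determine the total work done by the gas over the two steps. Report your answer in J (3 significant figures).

Step 1 (adiabatic): W = (P₁V₁ − P₂V₂)/(γ−1) = (1981 − 3338)/0.667 = -2036 J.
Step 2 (isochoric): W = 0 (constant volume).
W_total = -2036 + 0 = -2036 J.

W_total ≈ -2040 J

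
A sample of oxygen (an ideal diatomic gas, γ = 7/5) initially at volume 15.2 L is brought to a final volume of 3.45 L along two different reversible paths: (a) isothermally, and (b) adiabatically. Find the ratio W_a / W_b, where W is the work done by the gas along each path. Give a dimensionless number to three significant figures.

Path (a) isothermal: W = P₁V₁ ln(V₂/V₁) → W_a/(P₁V₁) = -1.483.
Path (b) adiabatic: W = P₁V₁(1 − (V₁/V₂)^(γ−1))/(γ−1) → W_b/(P₁V₁) = -2.024.
W_a / W_b = -1.483 / -2.024 = 0.7326.

W_a / W_b ≈ 0.733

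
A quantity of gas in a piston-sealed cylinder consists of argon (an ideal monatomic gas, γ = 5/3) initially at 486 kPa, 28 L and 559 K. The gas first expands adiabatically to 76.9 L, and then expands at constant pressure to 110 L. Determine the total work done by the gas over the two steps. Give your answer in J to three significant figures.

Step 1 (adiabatic): W = (P₁V₁ − P₂V₂)/(γ−1) = (13608 − 6939)/0.667 = 10004 J.
After step 1: P = 90.23 kPa, V = 76.9 L, T = 285 K.
Step 2 (isobaric): W = PΔV = (90.23 kPa)(110 − 76.9 L) = 2987 J.
W_total = 10004 + 2987 = 12991 J.

W_total ≈ 13000 J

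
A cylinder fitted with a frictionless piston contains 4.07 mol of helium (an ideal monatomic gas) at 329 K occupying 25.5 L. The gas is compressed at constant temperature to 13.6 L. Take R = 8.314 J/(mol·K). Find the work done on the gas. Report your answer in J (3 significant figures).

Isothermal: W = nRT ln(V₂/V₁).
W = (4.07)(8.314)(329) × ln(13.6/25.5)
  = 11133 × -0.6286
W_by_gas = -6998 J; work on gas = −W_by = 6998 J.

W ≈ 7000 J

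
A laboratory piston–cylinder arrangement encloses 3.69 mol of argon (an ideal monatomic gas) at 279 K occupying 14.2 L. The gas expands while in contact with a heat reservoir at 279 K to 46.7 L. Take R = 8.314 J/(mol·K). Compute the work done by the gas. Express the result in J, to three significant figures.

W ≈ 10200 J

Isothermal: W = nRT ln(V₂/V₁).
W = (3.69)(8.314)(279) × ln(46.7/14.2)
  = 8559 × 1.191
W_by_gas = 10190 J.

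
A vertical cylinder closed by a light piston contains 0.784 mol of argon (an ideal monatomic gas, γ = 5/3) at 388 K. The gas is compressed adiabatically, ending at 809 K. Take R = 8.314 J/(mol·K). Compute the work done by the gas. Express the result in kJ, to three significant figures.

Adiabatic ⇒ Q = 0, so W_by = −ΔU = nCᵥ(T₁ − T₂).
Cᵥ = 3R/2 = 12.47 J/(mol·K).
W = (0.784)(12.47)(388 − 809) = -4116 J.

W ≈ -4.12 kJ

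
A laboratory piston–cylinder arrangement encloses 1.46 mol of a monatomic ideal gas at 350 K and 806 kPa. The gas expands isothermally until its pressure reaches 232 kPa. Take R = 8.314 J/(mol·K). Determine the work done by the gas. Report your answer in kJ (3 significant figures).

Isothermal process: W = nRT ln(V₂/V₁) = nRT ln(P₁/P₂).
W = (1.46)(8.314)(350) × ln(806/232)
  = 4248 × ln(3.474) = 4248 × 1.245
W_by_gas = 5291 J.

W ≈ 5.29 kJ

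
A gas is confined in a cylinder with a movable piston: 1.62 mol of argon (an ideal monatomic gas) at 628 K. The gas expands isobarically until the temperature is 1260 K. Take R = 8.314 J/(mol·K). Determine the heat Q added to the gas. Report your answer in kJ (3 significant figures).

Isobaric: W = nRΔT = (1.62)(8.314)(632) = 8512 J.
ΔU = nCᵥΔT with Cᵥ = 3R/2: ΔU = (1.62)(12.47)(632) = 12768 J.
Q = ΔU + W = 12768 + 8512 = 21281 J.

Q ≈ 21.3 kJ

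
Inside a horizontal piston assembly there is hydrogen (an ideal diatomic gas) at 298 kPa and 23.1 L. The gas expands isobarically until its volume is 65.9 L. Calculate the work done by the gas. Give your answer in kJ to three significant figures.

W ≈ 12.8 kJ

Isobaric: W = P ΔV.
W = (298 kPa)(65.9 − 23.1 L) = (298)(42.8) = 12754 J.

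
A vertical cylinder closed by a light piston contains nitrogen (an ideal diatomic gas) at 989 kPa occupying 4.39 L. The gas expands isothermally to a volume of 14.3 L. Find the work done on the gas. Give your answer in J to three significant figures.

W ≈ -5130 J

Isothermal: W = nRT ln(V₂/V₁) = P₁V₁ ln(V₂/V₁).
P₁V₁ = (989 kPa)(4.39 L) = 4342 J.
W = 4342 × ln(14.3/4.39) = 4342 × 1.181
W_by_gas = 5127 J; work on gas = −W_by = -5127 J.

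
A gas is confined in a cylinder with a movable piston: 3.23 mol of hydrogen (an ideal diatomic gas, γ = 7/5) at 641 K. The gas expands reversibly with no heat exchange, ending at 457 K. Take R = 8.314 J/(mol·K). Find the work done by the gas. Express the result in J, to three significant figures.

W ≈ 12400 J

Adiabatic ⇒ Q = 0, so W_by = −ΔU = nCᵥ(T₁ − T₂).
Cᵥ = 5R/2 = 20.79 J/(mol·K).
W = (3.23)(20.79)(641 − 457) = 12353 J.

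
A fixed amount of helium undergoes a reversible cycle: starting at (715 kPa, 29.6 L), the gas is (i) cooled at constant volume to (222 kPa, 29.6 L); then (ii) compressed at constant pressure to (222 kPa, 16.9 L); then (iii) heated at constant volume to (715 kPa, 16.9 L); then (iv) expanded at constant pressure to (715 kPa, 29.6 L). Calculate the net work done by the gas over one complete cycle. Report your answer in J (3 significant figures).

Constant-volume legs do no work.
W(ii) = (222)(16.9 − 29.6) = -2819 J; W(iv) = (715)(29.6 − 16.9) = 9081 J.
W_net = -2819 + 9081 = 6261 J (the clockwise enclosed area).

W_net ≈ 6260 J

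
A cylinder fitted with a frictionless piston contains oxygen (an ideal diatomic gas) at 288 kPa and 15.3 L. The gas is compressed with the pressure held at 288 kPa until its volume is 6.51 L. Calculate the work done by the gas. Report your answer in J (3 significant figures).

W ≈ -2530 J

Isobaric: W = P ΔV.
W = (288 kPa)(6.51 − 15.3 L) = (288)(-8.79) = -2532 J.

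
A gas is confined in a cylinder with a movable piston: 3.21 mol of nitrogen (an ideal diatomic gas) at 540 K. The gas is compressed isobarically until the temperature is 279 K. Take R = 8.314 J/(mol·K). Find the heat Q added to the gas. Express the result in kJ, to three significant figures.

Isobaric: W = nRΔT = (3.21)(8.314)(-261) = -6966 J.
ΔU = nCᵥΔT with Cᵥ = 5R/2: ΔU = (3.21)(20.79)(-261) = -17414 J.
Q = ΔU + W = -17414 − 6966 = -24379 J.

Q ≈ -24.4 kJ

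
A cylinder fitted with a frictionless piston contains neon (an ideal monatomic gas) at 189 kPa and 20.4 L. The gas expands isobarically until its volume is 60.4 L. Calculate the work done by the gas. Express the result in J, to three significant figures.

Isobaric: W = P ΔV.
W = (189 kPa)(60.4 − 20.4 L) = (189)(40) = 7560 J.

W ≈ 7560 J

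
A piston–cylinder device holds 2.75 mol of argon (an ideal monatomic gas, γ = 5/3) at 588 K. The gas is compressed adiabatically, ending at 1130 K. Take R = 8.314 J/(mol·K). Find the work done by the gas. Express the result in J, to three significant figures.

Adiabatic ⇒ Q = 0, so W_by = −ΔU = nCᵥ(T₁ − T₂).
Cᵥ = 3R/2 = 12.47 J/(mol·K).
W = (2.75)(12.47)(588 − 1130) = -18588 J.

W ≈ -18600 J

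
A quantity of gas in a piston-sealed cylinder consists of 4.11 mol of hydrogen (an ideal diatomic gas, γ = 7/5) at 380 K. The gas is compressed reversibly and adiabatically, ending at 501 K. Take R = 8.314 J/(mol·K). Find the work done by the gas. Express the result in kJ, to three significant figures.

Adiabatic ⇒ Q = 0, so W_by = −ΔU = nCᵥ(T₁ − T₂).
Cᵥ = 5R/2 = 20.79 J/(mol·K).
W = (4.11)(20.79)(380 − 501) = -10337 J.

W ≈ -10.3 kJ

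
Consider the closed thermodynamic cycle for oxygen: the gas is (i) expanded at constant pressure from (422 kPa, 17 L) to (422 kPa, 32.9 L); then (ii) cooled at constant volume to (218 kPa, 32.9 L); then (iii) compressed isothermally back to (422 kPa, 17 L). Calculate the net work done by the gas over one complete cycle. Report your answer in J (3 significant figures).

W_net ≈ 1970 J

Leg (i): W = PΔV = (422)(32.9 − 17) = 6710 J.
Leg (ii): W = 0.
Leg (iii): W = PᵢVᵢ ln(V_f/Vᵢ) = (7172) ln(17/32.9) = -4736 J.
W_net = 6710 − 4736 = 1974 J.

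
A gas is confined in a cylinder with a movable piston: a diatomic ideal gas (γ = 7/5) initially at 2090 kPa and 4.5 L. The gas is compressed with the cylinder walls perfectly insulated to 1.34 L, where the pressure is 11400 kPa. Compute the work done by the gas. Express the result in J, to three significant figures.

W ≈ -14700 J

Adiabatic: W = (P₁V₁ − P₂V₂)/(γ − 1) with γ = 7/5.
P₁V₁ = 9405 J, P₂V₂ = 15276 J.
W = (9405 − 15276) / 0.4 = -14678 J.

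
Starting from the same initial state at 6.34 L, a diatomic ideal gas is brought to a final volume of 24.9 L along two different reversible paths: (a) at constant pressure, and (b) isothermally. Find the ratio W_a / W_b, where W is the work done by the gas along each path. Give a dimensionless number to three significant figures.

Path (a) isobaric: W = P₁(V₂ − V₁) → W_a/(P₁V₁) = 2.927.
Path (b) isothermal: W = P₁V₁ ln(V₂/V₁) → W_b/(P₁V₁) = 1.368.
W_a / W_b = 2.927 / 1.368 = 2.14.

W_a / W_b ≈ 2.14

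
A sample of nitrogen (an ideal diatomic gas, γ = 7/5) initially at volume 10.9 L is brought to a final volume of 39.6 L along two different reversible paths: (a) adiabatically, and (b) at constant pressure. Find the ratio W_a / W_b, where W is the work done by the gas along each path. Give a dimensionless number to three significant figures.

Path (a) adiabatic: W = P₁V₁(1 − (V₁/V₂)^(γ−1))/(γ−1) → W_a/(P₁V₁) = 1.008.
Path (b) isobaric: W = P₁(V₂ − V₁) → W_b/(P₁V₁) = 2.633.
W_a / W_b = 1.008 / 2.633 = 0.3827.

W_a / W_b ≈ 0.383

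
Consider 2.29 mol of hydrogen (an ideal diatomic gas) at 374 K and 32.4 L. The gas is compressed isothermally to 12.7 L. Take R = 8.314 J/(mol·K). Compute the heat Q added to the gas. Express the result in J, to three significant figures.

Q ≈ -6670 J

Isothermal ⇒ ΔU = 0, so Q = W = nRT ln(V₂/V₁).
Q = (2.29)(8.314)(374) ln(12.7/32.4) = 7121 × -0.9366 = -6669 J.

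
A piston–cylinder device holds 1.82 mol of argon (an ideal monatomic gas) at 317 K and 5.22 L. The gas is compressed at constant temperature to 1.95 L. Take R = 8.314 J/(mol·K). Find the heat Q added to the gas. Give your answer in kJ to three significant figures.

Q ≈ -4.72 kJ

Isothermal ⇒ ΔU = 0, so Q = W = nRT ln(V₂/V₁).
Q = (1.82)(8.314)(317) ln(1.95/5.22) = 4797 × -0.9847 = -4723 J.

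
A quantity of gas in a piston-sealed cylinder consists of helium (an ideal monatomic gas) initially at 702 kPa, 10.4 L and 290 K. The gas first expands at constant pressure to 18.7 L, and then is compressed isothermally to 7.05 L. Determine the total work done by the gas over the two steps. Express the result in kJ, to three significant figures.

W_total ≈ -6.98 kJ

Step 1 (isobaric): W = PΔV = (702 kPa)(18.7 − 10.4 L) = 5827 J.
After step 1: P = 702 kPa, V = 18.7 L, T = 521.4 K.
Step 2 (isothermal): W = P₁V₁ ln(V₂/V₁) = (13127) ln(7.05/18.7) = -12806 J.
W_total = 5827 − 12806 = -6979 J.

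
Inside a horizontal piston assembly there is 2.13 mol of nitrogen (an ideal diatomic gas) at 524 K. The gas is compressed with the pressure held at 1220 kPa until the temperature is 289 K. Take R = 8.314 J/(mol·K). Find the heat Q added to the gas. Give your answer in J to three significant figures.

Isobaric: W = nRΔT = (2.13)(8.314)(-235) = -4162 J.
ΔU = nCᵥΔT with Cᵥ = 5R/2: ΔU = (2.13)(20.79)(-235) = -10404 J.
Q = ΔU + W = -10404 − 4162 = -14566 J.

Q ≈ -14600 J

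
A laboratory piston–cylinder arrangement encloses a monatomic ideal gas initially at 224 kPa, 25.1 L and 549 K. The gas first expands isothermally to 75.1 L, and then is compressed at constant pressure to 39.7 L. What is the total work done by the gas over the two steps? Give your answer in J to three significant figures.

Step 1 (isothermal): W = P₁V₁ ln(V₂/V₁) = (5622) ln(75.1/25.1) = 6162 J.
After step 1: P = 74.87 kPa, V = 75.1 L, T = 549 K.
Step 2 (isobaric): W = PΔV = (74.87 kPa)(39.7 − 75.1 L) = -2650 J.
W_total = 6162 − 2650 = 3512 J.

W_total ≈ 3510 J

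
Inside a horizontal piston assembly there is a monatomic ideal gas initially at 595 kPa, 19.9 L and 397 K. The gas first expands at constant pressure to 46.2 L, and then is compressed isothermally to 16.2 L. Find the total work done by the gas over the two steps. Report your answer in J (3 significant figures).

W_total ≈ -13200 J

Step 1 (isobaric): W = PΔV = (595 kPa)(46.2 − 19.9 L) = 15649 J.
After step 1: P = 595 kPa, V = 46.2 L, T = 921.7 K.
Step 2 (isothermal): W = P₁V₁ ln(V₂/V₁) = (27489) ln(16.2/46.2) = -28808 J.
W_total = 15649 − 28808 = -13159 J.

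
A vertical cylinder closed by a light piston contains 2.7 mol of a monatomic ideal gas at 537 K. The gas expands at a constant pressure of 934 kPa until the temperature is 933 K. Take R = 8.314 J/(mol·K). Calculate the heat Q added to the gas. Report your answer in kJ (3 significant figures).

Q ≈ 22.2 kJ

Isobaric: W = nRΔT = (2.7)(8.314)(396) = 8889 J.
ΔU = nCᵥΔT with Cᵥ = 3R/2: ΔU = (2.7)(12.47)(396) = 13334 J.
Q = ΔU + W = 13334 + 8889 = 22223 J.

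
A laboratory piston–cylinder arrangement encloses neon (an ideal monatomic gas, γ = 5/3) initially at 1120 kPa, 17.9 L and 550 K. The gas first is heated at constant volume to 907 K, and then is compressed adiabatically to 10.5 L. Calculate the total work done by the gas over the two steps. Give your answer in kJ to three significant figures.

W_total ≈ -21.2 kJ

Step 1 (isochoric): W = 0 (constant volume).
After step 1: P = 1847 kPa (V unchanged).
Step 2 (adiabatic): W = (P₁V₁ − P₂V₂)/(γ−1) = (33061 − 47180)/0.667 = -21179 J.
W_total = 0 − 21179 = -21179 J.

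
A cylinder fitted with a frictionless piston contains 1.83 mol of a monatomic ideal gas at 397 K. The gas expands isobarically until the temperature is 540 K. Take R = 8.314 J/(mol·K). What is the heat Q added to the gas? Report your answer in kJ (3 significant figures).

Isobaric: W = nRΔT = (1.83)(8.314)(143) = 2176 J.
ΔU = nCᵥΔT with Cᵥ = 3R/2: ΔU = (1.83)(12.47)(143) = 3264 J.
Q = ΔU + W = 3264 + 2176 = 5439 J.

Q ≈ 5.44 kJ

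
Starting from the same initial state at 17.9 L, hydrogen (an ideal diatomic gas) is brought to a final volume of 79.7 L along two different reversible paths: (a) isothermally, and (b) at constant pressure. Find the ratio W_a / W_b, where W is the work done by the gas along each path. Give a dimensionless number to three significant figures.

Path (a) isothermal: W = P₁V₁ ln(V₂/V₁) → W_a/(P₁V₁) = 1.493.
Path (b) isobaric: W = P₁(V₂ − V₁) → W_b/(P₁V₁) = 3.453.
W_a / W_b = 1.493 / 3.453 = 0.4326.

W_a / W_b ≈ 0.433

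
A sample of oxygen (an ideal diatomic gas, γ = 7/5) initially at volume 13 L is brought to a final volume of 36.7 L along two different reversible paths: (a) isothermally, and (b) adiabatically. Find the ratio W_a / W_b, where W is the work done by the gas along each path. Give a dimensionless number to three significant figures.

W_a / W_b ≈ 1.22

Path (a) isothermal: W = P₁V₁ ln(V₂/V₁) → W_a/(P₁V₁) = 1.038.
Path (b) adiabatic: W = P₁V₁(1 − (V₁/V₂)^(γ−1))/(γ−1) → W_b/(P₁V₁) = 0.8494.
W_a / W_b = 1.038 / 0.8494 = 1.222.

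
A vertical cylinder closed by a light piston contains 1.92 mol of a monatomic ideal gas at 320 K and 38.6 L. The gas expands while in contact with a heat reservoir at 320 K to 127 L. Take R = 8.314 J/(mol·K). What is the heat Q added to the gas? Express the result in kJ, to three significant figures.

Isothermal ⇒ ΔU = 0, so Q = W = nRT ln(V₂/V₁).
Q = (1.92)(8.314)(320) ln(127/38.6) = 5108 × 1.191 = 6083 J.

Q ≈ 6.08 kJ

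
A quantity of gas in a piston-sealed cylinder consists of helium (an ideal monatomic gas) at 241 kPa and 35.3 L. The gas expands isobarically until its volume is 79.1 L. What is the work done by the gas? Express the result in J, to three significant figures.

Isobaric: W = P ΔV.
W = (241 kPa)(79.1 − 35.3 L) = (241)(43.8) = 10556 J.

W ≈ 10600 J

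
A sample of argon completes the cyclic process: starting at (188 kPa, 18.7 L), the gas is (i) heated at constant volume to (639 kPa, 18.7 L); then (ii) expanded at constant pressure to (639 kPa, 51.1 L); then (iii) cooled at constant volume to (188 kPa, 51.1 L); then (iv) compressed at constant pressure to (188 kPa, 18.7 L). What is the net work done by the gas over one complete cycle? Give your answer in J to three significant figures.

W_net ≈ 14600 J

Constant-volume legs do no work.
W(ii) = (639)(51.1 − 18.7) = 20704 J; W(iv) = (188)(18.7 − 51.1) = -6091 J.
W_net = 20704 − 6091 = 14612 J (the clockwise enclosed area).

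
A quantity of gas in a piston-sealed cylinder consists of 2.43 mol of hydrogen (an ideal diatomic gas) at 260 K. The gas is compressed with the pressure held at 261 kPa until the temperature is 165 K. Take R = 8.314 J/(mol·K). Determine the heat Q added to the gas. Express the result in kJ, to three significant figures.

Isobaric: W = nRΔT = (2.43)(8.314)(-95) = -1919 J.
ΔU = nCᵥΔT with Cᵥ = 5R/2: ΔU = (2.43)(20.79)(-95) = -4798 J.
Q = ΔU + W = -4798 − 1919 = -6718 J.

Q ≈ -6.72 kJ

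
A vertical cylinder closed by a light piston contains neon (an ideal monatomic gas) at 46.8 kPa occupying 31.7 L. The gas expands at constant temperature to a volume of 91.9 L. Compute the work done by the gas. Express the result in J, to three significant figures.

Isothermal: W = nRT ln(V₂/V₁) = P₁V₁ ln(V₂/V₁).
P₁V₁ = (46.8 kPa)(31.7 L) = 1484 J.
W = 1484 × ln(91.9/31.7) = 1484 × 1.064
W_by_gas = 1579 J.

W ≈ 1580 J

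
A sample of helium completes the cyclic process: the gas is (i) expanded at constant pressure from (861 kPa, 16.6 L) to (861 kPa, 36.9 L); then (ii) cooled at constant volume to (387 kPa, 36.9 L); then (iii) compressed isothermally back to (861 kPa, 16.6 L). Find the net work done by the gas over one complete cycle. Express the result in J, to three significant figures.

W_net ≈ 6070 J

Leg (i): W = PΔV = (861)(36.9 − 16.6) = 17478 J.
Leg (ii): W = 0.
Leg (iii): W = PᵢVᵢ ln(V_f/Vᵢ) = (14280) ln(16.6/36.9) = -11407 J.
W_net = 17478 − 11407 = 6071 J.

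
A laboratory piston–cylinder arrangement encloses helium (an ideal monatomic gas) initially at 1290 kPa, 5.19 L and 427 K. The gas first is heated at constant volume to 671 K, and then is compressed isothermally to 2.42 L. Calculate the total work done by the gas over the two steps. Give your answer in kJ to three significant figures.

W_total ≈ -8.03 kJ

Step 1 (isochoric): W = 0 (constant volume).
After step 1: P = 2027 kPa (V unchanged).
Step 2 (isothermal): W = P₁V₁ ln(V₂/V₁) = (10521) ln(2.42/5.19) = -8027 J.
W_total = 0 − 8027 = -8027 J.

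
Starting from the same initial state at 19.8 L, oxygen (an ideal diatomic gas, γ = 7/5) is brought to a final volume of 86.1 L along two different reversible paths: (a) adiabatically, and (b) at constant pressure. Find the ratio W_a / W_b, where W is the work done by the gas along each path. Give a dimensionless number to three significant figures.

Path (a) adiabatic: W = P₁V₁(1 − (V₁/V₂)^(γ−1))/(γ−1) → W_a/(P₁V₁) = 1.111.
Path (b) isobaric: W = P₁(V₂ − V₁) → W_b/(P₁V₁) = 3.348.
W_a / W_b = 1.111 / 3.348 = 0.3319.

W_a / W_b ≈ 0.332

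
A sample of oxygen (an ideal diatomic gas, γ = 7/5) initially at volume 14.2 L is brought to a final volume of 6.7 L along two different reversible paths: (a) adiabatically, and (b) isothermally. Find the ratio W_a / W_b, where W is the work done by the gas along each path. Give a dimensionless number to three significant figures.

W_a / W_b ≈ 1.17

Path (a) adiabatic: W = P₁V₁(1 − (V₁/V₂)^(γ−1))/(γ−1) → W_a/(P₁V₁) = -0.8762.
Path (b) isothermal: W = P₁V₁ ln(V₂/V₁) → W_b/(P₁V₁) = -0.7511.
W_a / W_b = -0.8762 / -0.7511 = 1.166.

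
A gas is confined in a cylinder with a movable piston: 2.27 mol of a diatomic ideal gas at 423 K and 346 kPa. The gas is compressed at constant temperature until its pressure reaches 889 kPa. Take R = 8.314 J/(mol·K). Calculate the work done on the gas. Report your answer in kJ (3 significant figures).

W ≈ 7.53 kJ

Isothermal process: W = nRT ln(V₂/V₁) = nRT ln(P₁/P₂).
W = (2.27)(8.314)(423) × ln(346/889)
  = 7983 × ln(0.3892) = 7983 × -0.9437
W_by_gas = -7533 J; work on gas = −W_by = 7533 J.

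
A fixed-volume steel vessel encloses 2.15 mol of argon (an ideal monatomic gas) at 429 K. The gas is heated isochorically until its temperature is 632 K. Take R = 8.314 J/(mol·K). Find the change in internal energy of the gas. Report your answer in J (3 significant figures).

Constant volume ⇒ W = 0, so Q = ΔU = nCᵥΔT with Cᵥ = 3R/2 = 12.47 J/(mol·K).
ΔU = (2.15)(12.47)(632 − 429) = 5443 J.

ΔU ≈ 5440 J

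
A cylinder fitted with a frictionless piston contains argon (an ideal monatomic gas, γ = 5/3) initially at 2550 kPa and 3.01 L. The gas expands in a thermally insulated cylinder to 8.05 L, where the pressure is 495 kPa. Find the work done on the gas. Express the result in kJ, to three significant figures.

Adiabatic: W = (P₁V₁ − P₂V₂)/(γ − 1) with γ = 5/3.
P₁V₁ = 7675 J, P₂V₂ = 3985 J.
W = (7675 − 3985) / 0.6667 = 5536 J.
Work on gas = −W_by = -5536 J.

W ≈ -5.54 kJ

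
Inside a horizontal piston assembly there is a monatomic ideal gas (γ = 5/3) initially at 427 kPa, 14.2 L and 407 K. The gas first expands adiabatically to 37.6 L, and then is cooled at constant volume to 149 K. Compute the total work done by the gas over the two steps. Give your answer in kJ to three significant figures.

W_total ≈ 4.34 kJ

Step 1 (adiabatic): W = (P₁V₁ − P₂V₂)/(γ−1) = (6063 − 3168)/0.667 = 4343 J.
Step 2 (isochoric): W = 0 (constant volume).
W_total = 4343 + 0 = 4343 J.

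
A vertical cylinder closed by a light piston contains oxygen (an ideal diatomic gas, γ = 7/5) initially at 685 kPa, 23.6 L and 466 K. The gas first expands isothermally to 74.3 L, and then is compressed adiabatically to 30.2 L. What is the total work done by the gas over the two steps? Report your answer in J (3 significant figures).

Step 1 (isothermal): W = P₁V₁ ln(V₂/V₁) = (16166) ln(74.3/23.6) = 18540 J.
After step 1: P = 217.6 kPa, V = 74.3 L, T = 466 K.
Step 2 (adiabatic): W = (P₁V₁ − P₂V₂)/(γ−1) = (16166 − 23174)/0.4 = -17519 J.
W_total = 18540 − 17519 = 1021 J.

W_total ≈ 1020 J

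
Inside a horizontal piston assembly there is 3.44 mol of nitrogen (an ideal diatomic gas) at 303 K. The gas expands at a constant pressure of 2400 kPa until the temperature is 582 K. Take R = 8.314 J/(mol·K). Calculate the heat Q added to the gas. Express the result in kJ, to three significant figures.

Q ≈ 27.9 kJ

Isobaric: W = nRΔT = (3.44)(8.314)(279) = 7979 J.
ΔU = nCᵥΔT with Cᵥ = 5R/2: ΔU = (3.44)(20.79)(279) = 19949 J.
Q = ΔU + W = 19949 + 7979 = 27928 J.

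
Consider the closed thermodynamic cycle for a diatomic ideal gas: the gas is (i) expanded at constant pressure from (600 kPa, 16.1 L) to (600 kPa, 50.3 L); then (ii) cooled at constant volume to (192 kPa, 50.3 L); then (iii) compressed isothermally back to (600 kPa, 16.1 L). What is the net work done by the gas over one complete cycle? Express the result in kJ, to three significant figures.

Leg (i): W = PΔV = (600)(50.3 − 16.1) = 20520 J.
Leg (ii): W = 0.
Leg (iii): W = PᵢVᵢ ln(V_f/Vᵢ) = (9658) ln(16.1/50.3) = -11002 J.
W_net = 20520 − 11002 = 9518 J.

W_net ≈ 9.52 kJ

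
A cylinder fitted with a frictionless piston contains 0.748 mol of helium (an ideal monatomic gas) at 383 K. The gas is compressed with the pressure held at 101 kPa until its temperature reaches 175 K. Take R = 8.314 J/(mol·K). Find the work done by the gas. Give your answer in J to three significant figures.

Isobaric: W = P ΔV = nR ΔT.
W = (0.748)(8.314)(175 − 383) = -1294 J.

W ≈ -1290 J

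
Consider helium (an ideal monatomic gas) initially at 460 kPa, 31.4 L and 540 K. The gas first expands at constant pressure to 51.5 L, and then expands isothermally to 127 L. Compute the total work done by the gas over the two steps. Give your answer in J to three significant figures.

Step 1 (isobaric): W = PΔV = (460 kPa)(51.5 − 31.4 L) = 9246 J.
After step 1: P = 460 kPa, V = 51.5 L, T = 885.7 K.
Step 2 (isothermal): W = P₁V₁ ln(V₂/V₁) = (23690) ln(127/51.5) = 21383 J.
W_total = 9246 + 21383 = 30629 J.

W_total ≈ 30600 J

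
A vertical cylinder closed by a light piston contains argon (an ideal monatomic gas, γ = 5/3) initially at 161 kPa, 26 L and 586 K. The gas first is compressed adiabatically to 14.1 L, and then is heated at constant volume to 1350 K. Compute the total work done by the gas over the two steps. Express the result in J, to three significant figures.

Step 1 (adiabatic): W = (P₁V₁ − P₂V₂)/(γ−1) = (4186 − 6295)/0.667 = -3163 J.
Step 2 (isochoric): W = 0 (constant volume).
W_total = -3163 + 0 = -3163 J.

W_total ≈ -3160 J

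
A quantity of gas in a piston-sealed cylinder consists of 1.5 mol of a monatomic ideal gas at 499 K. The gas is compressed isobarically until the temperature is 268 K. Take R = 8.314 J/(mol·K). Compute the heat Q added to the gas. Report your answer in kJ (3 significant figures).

Isobaric: W = nRΔT = (1.5)(8.314)(-231) = -2881 J.
ΔU = nCᵥΔT with Cᵥ = 3R/2: ΔU = (1.5)(12.47)(-231) = -4321 J.
Q = ΔU + W = -4321 − 2881 = -7202 J.

Q ≈ -7.20 kJ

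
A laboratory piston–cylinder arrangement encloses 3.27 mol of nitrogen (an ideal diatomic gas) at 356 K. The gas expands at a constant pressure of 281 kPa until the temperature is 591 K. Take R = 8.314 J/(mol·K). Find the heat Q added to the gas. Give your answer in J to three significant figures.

Isobaric: W = nRΔT = (3.27)(8.314)(235) = 6389 J.
ΔU = nCᵥΔT with Cᵥ = 5R/2: ΔU = (3.27)(20.79)(235) = 15972 J.
Q = ΔU + W = 15972 + 6389 = 22361 J.

Q ≈ 22400 J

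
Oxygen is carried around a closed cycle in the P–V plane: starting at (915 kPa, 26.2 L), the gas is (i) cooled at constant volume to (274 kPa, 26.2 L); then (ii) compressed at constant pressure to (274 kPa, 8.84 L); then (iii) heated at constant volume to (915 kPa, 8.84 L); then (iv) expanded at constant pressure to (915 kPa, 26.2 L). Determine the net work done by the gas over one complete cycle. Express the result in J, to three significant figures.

W_net ≈ 11100 J

Constant-volume legs do no work.
W(ii) = (274)(8.84 − 26.2) = -4757 J; W(iv) = (915)(26.2 − 8.84) = 15884 J.
W_net = -4757 + 15884 = 11128 J (the clockwise enclosed area).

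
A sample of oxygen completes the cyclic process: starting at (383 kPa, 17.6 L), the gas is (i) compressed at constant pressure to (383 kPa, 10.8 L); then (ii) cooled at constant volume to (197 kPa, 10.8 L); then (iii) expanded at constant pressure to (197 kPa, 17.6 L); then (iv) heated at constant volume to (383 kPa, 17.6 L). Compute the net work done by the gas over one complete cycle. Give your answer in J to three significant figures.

W_net ≈ -1260 J

Constant-volume legs do no work.
W(i) = (383)(10.8 − 17.6) = -2604 J; W(iii) = (197)(17.6 − 10.8) = 1340 J.
W_net = -2604 + 1340 = -1265 J (the counter-clockwise enclosed area).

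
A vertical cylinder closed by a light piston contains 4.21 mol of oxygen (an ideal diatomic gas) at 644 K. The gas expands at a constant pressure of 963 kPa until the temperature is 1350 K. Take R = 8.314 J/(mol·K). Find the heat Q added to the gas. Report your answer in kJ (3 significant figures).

Isobaric: W = nRΔT = (4.21)(8.314)(706) = 24711 J.
ΔU = nCᵥΔT with Cᵥ = 5R/2: ΔU = (4.21)(20.79)(706) = 61778 J.
Q = ΔU + W = 61778 + 24711 = 86490 J.

Q ≈ 86.5 kJ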